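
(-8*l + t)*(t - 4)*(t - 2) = -8*l*t^2 + 48*l*t - 64*l + t^3 - 6*t^2 + 8*t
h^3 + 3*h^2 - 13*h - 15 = (h - 3)*(h + 1)*(h + 5)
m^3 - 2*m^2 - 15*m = m*(m - 5)*(m + 3)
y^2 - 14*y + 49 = (y - 7)^2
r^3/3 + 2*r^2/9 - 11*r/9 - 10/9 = (r/3 + 1/3)*(r - 2)*(r + 5/3)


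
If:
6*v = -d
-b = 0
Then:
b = 0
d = -6*v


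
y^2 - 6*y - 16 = (y - 8)*(y + 2)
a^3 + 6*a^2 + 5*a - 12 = (a - 1)*(a + 3)*(a + 4)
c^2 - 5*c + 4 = (c - 4)*(c - 1)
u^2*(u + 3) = u^3 + 3*u^2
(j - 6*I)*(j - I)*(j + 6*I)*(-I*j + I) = -I*j^4 - j^3 + I*j^3 + j^2 - 36*I*j^2 - 36*j + 36*I*j + 36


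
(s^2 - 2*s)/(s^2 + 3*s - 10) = s/(s + 5)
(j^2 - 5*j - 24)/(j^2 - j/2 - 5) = 2*(-j^2 + 5*j + 24)/(-2*j^2 + j + 10)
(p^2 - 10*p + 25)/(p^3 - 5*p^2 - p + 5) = (p - 5)/(p^2 - 1)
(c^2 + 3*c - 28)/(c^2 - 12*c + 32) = (c + 7)/(c - 8)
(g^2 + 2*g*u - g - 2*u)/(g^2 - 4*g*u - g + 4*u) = (-g - 2*u)/(-g + 4*u)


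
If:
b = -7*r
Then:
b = -7*r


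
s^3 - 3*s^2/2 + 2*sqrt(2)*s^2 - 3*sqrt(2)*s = s*(s - 3/2)*(s + 2*sqrt(2))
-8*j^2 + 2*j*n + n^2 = (-2*j + n)*(4*j + n)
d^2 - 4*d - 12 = (d - 6)*(d + 2)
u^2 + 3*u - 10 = (u - 2)*(u + 5)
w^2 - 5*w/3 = w*(w - 5/3)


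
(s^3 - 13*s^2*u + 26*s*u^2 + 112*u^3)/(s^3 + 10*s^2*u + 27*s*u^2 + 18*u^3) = (s^3 - 13*s^2*u + 26*s*u^2 + 112*u^3)/(s^3 + 10*s^2*u + 27*s*u^2 + 18*u^3)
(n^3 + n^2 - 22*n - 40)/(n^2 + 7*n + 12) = (n^2 - 3*n - 10)/(n + 3)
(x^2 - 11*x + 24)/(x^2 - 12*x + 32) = (x - 3)/(x - 4)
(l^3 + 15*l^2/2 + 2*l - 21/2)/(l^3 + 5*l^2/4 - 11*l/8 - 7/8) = 4*(2*l^2 + 17*l + 21)/(8*l^2 + 18*l + 7)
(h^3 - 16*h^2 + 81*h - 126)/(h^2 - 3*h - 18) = (h^2 - 10*h + 21)/(h + 3)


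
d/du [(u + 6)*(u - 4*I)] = 2*u + 6 - 4*I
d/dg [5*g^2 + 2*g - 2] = 10*g + 2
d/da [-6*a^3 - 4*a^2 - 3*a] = -18*a^2 - 8*a - 3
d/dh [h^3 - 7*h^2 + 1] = h*(3*h - 14)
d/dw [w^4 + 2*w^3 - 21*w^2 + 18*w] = 4*w^3 + 6*w^2 - 42*w + 18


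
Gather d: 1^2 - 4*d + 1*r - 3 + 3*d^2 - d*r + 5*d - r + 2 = 3*d^2 + d*(1 - r)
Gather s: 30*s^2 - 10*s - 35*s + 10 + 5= 30*s^2 - 45*s + 15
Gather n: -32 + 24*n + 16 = 24*n - 16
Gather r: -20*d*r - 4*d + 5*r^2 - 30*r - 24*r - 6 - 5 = -4*d + 5*r^2 + r*(-20*d - 54) - 11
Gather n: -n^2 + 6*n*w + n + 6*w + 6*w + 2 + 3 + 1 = -n^2 + n*(6*w + 1) + 12*w + 6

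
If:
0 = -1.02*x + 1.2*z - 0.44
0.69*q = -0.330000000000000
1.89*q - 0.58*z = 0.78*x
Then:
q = -0.48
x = -0.88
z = -0.38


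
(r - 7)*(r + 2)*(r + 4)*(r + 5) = r^4 + 4*r^3 - 39*r^2 - 226*r - 280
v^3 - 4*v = v*(v - 2)*(v + 2)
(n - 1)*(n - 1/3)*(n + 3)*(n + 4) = n^4 + 17*n^3/3 + 3*n^2 - 41*n/3 + 4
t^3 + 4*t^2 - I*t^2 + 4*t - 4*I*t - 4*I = (t + 2)^2*(t - I)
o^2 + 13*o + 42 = (o + 6)*(o + 7)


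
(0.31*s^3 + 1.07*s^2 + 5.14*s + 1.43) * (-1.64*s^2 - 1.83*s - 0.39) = -0.5084*s^5 - 2.3221*s^4 - 10.5086*s^3 - 12.1687*s^2 - 4.6215*s - 0.5577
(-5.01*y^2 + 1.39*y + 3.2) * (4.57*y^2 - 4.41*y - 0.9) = -22.8957*y^4 + 28.4464*y^3 + 13.0031*y^2 - 15.363*y - 2.88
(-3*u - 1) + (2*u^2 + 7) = 2*u^2 - 3*u + 6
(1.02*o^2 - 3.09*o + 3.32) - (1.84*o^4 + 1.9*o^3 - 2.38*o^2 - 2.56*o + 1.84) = -1.84*o^4 - 1.9*o^3 + 3.4*o^2 - 0.53*o + 1.48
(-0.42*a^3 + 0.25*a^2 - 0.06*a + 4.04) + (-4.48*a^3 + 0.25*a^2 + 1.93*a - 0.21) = -4.9*a^3 + 0.5*a^2 + 1.87*a + 3.83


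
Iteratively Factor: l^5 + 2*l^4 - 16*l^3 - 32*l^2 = (l + 2)*(l^4 - 16*l^2) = l*(l + 2)*(l^3 - 16*l) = l*(l - 4)*(l + 2)*(l^2 + 4*l) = l^2*(l - 4)*(l + 2)*(l + 4)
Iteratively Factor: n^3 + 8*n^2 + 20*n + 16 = (n + 2)*(n^2 + 6*n + 8) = (n + 2)*(n + 4)*(n + 2)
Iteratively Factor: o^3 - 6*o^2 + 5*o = (o)*(o^2 - 6*o + 5) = o*(o - 5)*(o - 1)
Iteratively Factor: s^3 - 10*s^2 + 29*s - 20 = (s - 1)*(s^2 - 9*s + 20) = (s - 4)*(s - 1)*(s - 5)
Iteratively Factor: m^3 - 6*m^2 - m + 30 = (m - 5)*(m^2 - m - 6) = (m - 5)*(m - 3)*(m + 2)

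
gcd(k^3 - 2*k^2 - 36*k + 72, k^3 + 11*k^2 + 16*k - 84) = k^2 + 4*k - 12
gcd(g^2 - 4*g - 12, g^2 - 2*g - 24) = g - 6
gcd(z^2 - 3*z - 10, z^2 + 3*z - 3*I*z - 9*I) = 1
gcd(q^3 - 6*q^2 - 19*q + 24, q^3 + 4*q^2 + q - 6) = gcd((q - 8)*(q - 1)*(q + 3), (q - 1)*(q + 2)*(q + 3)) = q^2 + 2*q - 3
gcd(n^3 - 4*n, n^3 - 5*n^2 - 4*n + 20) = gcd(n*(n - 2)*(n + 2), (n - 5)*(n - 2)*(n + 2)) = n^2 - 4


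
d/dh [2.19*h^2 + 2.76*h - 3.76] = 4.38*h + 2.76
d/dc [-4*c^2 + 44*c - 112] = 44 - 8*c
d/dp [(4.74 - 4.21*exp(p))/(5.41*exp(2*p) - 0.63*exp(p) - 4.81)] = (22.7761*exp(2*p) - 51.2868*exp(p) + 23.2363)*exp(p)/(29.2681*exp(4*p) - 6.8166*exp(3*p) - 51.6473*exp(2*p) + 6.0606*exp(p) + 23.1361)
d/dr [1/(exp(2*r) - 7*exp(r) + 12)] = (7 - 2*exp(r))*exp(r)/(exp(2*r) - 7*exp(r) + 12)^2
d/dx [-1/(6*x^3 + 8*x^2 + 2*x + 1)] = 2*(9*x^2 + 8*x + 1)/(6*x^3 + 8*x^2 + 2*x + 1)^2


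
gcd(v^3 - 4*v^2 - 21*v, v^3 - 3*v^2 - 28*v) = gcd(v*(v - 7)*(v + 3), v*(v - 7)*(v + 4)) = v^2 - 7*v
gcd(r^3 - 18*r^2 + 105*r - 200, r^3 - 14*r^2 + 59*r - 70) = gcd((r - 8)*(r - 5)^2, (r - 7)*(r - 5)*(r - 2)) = r - 5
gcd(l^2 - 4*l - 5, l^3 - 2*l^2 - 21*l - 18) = l + 1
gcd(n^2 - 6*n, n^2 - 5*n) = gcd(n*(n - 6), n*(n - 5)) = n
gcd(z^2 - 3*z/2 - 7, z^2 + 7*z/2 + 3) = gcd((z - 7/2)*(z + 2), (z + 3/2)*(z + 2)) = z + 2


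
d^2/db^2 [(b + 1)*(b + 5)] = 2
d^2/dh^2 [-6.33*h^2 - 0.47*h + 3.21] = -12.6600000000000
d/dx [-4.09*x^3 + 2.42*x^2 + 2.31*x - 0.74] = -12.27*x^2 + 4.84*x + 2.31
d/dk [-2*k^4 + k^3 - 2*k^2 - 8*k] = -8*k^3 + 3*k^2 - 4*k - 8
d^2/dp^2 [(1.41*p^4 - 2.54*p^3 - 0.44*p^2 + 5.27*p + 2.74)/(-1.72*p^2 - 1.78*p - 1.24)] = (-8.342688*p^6 - 25.901136*p^5 - 44.848152*p^4 - 78.409328*p^3 - 46.645152*p^2 + 40.539456*p + 18.941888)/(5.088448*p^6 + 15.797856*p^5 + 27.354192*p^4 + 28.418056*p^3 + 19.720464*p^2 + 8.210784*p + 1.906624)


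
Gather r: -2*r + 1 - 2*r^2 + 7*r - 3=-2*r^2 + 5*r - 2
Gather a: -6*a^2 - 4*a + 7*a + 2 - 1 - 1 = -6*a^2 + 3*a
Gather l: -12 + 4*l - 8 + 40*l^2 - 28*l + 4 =40*l^2 - 24*l - 16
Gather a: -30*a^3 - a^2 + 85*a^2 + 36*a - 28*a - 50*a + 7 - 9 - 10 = -30*a^3 + 84*a^2 - 42*a - 12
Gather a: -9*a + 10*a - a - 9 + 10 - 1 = 0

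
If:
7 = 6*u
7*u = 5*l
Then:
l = 49/30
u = 7/6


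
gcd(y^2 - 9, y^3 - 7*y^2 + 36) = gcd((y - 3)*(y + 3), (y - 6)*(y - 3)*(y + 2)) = y - 3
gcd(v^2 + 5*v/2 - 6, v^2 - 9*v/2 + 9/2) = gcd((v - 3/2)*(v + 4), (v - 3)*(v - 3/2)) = v - 3/2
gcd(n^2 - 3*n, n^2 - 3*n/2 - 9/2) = n - 3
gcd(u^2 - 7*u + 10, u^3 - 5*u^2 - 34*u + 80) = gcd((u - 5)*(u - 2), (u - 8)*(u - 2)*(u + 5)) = u - 2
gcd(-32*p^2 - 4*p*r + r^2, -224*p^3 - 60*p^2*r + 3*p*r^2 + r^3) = 32*p^2 + 4*p*r - r^2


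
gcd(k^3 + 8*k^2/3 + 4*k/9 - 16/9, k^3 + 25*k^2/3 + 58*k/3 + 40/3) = k^2 + 10*k/3 + 8/3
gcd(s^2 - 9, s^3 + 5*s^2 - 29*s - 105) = s + 3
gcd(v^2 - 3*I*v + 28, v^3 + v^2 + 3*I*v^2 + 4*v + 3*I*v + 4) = v + 4*I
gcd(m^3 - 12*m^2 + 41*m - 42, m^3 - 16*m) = 1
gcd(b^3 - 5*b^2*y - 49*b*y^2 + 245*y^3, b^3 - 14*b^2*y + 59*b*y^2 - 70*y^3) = b^2 - 12*b*y + 35*y^2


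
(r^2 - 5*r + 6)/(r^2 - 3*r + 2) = (r - 3)/(r - 1)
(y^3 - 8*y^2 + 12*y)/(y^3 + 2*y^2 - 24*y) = (y^2 - 8*y + 12)/(y^2 + 2*y - 24)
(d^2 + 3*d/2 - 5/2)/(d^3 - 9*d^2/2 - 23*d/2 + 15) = 1/(d - 6)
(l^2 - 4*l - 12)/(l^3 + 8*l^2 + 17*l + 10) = (l - 6)/(l^2 + 6*l + 5)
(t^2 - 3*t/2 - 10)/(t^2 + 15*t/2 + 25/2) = (t - 4)/(t + 5)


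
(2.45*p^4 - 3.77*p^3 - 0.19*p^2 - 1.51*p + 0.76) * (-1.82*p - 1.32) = -4.459*p^5 + 3.6274*p^4 + 5.3222*p^3 + 2.999*p^2 + 0.61*p - 1.0032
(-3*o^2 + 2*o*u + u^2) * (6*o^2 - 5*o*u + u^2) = -18*o^4 + 27*o^3*u - 7*o^2*u^2 - 3*o*u^3 + u^4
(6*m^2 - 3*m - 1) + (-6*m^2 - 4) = -3*m - 5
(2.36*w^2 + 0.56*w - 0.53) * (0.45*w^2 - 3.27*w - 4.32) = 1.062*w^4 - 7.4652*w^3 - 12.2649*w^2 - 0.6861*w + 2.2896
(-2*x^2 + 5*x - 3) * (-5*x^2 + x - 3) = 10*x^4 - 27*x^3 + 26*x^2 - 18*x + 9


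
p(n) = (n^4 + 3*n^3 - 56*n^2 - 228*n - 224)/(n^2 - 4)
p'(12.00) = 29.16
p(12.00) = 106.40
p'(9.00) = 25.41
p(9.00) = 25.14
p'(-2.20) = 10.84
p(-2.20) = -2.33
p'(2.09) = 26673.85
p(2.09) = -2441.36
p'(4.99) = 37.14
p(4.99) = -84.37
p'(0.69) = 130.25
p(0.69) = 115.43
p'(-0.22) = 46.39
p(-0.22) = 44.69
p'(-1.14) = 22.63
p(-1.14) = 14.67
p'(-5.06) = -2.79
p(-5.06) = -10.98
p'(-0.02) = 55.90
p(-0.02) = 54.87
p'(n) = -2*n*(n^4 + 3*n^3 - 56*n^2 - 228*n - 224)/(n^2 - 4)^2 + (4*n^3 + 9*n^2 - 112*n - 228)/(n^2 - 4) = (2*n^3 - 5*n^2 - 4*n + 228)/(n^2 - 4*n + 4)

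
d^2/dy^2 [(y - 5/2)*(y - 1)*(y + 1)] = 6*y - 5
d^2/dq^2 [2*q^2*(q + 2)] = 12*q + 8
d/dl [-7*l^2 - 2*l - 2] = -14*l - 2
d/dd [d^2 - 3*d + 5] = 2*d - 3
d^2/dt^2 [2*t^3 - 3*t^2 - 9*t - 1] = 12*t - 6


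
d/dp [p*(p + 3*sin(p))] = 3*p*cos(p) + 2*p + 3*sin(p)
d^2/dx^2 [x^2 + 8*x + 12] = 2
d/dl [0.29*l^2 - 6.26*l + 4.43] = 0.58*l - 6.26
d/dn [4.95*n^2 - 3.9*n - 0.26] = 9.9*n - 3.9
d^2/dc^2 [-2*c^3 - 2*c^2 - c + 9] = -12*c - 4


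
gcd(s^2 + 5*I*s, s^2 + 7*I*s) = s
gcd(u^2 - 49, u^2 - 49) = u^2 - 49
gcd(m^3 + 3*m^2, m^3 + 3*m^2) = m^3 + 3*m^2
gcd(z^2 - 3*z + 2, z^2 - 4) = z - 2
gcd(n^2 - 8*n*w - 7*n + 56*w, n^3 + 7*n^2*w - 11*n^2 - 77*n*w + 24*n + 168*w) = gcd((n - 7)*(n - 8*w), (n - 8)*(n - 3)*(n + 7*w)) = 1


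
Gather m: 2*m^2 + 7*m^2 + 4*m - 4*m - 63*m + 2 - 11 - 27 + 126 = 9*m^2 - 63*m + 90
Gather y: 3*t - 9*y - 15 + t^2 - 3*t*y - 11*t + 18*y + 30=t^2 - 8*t + y*(9 - 3*t) + 15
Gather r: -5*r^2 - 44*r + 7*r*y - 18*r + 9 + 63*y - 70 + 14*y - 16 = -5*r^2 + r*(7*y - 62) + 77*y - 77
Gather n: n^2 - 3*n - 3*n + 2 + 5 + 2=n^2 - 6*n + 9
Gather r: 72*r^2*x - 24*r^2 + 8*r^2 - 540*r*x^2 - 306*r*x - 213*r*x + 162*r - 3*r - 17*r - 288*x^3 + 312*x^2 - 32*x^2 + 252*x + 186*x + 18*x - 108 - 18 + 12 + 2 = r^2*(72*x - 16) + r*(-540*x^2 - 519*x + 142) - 288*x^3 + 280*x^2 + 456*x - 112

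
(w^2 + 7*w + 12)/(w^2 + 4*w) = (w + 3)/w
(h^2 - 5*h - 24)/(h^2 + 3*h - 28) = (h^2 - 5*h - 24)/(h^2 + 3*h - 28)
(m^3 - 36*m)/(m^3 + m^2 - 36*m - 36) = m/(m + 1)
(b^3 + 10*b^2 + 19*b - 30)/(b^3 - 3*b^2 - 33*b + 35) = (b + 6)/(b - 7)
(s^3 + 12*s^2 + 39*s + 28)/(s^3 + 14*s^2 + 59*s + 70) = (s^2 + 5*s + 4)/(s^2 + 7*s + 10)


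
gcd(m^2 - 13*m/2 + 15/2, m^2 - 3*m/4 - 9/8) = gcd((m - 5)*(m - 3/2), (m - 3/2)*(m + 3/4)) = m - 3/2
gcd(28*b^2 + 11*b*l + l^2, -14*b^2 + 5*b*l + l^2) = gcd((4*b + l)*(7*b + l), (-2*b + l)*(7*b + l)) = 7*b + l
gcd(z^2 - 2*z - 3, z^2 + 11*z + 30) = 1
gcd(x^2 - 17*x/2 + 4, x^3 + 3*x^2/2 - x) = x - 1/2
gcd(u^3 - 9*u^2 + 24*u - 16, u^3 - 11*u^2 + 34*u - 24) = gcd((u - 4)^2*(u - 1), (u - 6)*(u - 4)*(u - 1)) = u^2 - 5*u + 4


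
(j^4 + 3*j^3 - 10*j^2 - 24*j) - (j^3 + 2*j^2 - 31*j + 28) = j^4 + 2*j^3 - 12*j^2 + 7*j - 28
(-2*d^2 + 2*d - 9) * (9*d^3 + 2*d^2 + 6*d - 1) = -18*d^5 + 14*d^4 - 89*d^3 - 4*d^2 - 56*d + 9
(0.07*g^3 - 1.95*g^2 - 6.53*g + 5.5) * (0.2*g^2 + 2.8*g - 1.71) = 0.014*g^5 - 0.194*g^4 - 6.8857*g^3 - 13.8495*g^2 + 26.5663*g - 9.405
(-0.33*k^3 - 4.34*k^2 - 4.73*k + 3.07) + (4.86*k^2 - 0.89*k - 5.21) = -0.33*k^3 + 0.52*k^2 - 5.62*k - 2.14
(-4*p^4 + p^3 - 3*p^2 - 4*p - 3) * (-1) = 4*p^4 - p^3 + 3*p^2 + 4*p + 3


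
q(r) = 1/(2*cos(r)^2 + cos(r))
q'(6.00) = -0.17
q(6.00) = 0.36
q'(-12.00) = 0.46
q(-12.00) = 0.44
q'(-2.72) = 1.91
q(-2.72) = 1.33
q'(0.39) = 0.26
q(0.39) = 0.38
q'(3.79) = 5.89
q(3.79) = 2.11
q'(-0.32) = -0.20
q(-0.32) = 0.36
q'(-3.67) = -3.14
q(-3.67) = 1.59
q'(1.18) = 5.18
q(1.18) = 1.49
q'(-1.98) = 82.18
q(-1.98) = -12.31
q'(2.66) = -2.51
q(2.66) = 1.46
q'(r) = (4*sin(r)*cos(r) + sin(r))/(2*cos(r)^2 + cos(r))^2 = (sin(r)/cos(r)^2 + 4*tan(r))/(2*cos(r) + 1)^2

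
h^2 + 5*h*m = h*(h + 5*m)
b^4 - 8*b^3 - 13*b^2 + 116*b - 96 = (b - 8)*(b - 3)*(b - 1)*(b + 4)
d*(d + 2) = d^2 + 2*d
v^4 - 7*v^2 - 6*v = v*(v - 3)*(v + 1)*(v + 2)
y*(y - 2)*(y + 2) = y^3 - 4*y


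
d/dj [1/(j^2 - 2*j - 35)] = 2*(1 - j)/(-j^2 + 2*j + 35)^2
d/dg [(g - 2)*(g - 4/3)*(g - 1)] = 3*g^2 - 26*g/3 + 6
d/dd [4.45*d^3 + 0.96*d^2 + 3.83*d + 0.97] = 13.35*d^2 + 1.92*d + 3.83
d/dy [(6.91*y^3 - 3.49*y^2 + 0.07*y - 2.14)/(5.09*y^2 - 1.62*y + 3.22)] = (35.1719*y^4 - 22.3884*y^3 + 72.0481*y^2 - 0.690400000000004*y - 3.2414)/(25.9081*y^4 - 16.4916*y^3 + 35.404*y^2 - 10.4328*y + 10.3684)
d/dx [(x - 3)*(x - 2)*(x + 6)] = 3*x^2 + 2*x - 24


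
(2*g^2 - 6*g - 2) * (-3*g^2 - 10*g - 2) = -6*g^4 - 2*g^3 + 62*g^2 + 32*g + 4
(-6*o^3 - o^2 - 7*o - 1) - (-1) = -6*o^3 - o^2 - 7*o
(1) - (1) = 0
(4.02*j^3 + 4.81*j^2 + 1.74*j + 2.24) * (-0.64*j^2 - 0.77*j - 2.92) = -2.5728*j^5 - 6.1738*j^4 - 16.5557*j^3 - 16.8186*j^2 - 6.8056*j - 6.5408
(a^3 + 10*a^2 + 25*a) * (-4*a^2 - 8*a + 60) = -4*a^5 - 48*a^4 - 120*a^3 + 400*a^2 + 1500*a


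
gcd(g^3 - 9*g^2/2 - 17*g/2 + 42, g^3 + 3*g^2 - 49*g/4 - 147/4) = g^2 - g/2 - 21/2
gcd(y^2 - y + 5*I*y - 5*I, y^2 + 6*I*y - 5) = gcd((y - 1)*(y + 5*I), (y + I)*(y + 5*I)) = y + 5*I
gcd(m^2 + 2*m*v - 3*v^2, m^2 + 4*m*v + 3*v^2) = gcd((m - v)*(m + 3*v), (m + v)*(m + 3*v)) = m + 3*v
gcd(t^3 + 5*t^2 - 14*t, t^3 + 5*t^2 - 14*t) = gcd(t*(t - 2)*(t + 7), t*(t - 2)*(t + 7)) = t^3 + 5*t^2 - 14*t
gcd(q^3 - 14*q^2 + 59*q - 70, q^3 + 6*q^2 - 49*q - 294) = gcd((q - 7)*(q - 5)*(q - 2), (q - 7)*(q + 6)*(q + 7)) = q - 7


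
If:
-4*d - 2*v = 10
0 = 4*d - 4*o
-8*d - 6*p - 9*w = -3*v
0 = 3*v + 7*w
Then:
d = 7*w/6 - 5/2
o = 7*w/6 - 5/2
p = 10/3 - 38*w/9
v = -7*w/3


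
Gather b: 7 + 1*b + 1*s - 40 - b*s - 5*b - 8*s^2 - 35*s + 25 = b*(-s - 4) - 8*s^2 - 34*s - 8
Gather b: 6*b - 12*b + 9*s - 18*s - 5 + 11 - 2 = -6*b - 9*s + 4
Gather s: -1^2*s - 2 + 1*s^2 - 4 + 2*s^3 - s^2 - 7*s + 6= 2*s^3 - 8*s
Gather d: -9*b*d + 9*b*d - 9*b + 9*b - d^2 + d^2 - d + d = 0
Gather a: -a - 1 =-a - 1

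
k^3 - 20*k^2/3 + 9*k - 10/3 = (k - 5)*(k - 1)*(k - 2/3)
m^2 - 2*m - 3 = (m - 3)*(m + 1)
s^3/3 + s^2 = s^2*(s/3 + 1)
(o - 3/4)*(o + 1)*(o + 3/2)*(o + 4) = o^4 + 23*o^3/4 + 53*o^2/8 - 21*o/8 - 9/2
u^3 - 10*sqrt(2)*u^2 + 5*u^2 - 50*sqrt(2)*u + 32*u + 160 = (u + 5)*(u - 8*sqrt(2))*(u - 2*sqrt(2))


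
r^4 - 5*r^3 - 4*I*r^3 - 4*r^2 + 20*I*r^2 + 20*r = r*(r - 5)*(r - 2*I)^2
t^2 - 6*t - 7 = (t - 7)*(t + 1)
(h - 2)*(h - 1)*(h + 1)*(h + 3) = h^4 + h^3 - 7*h^2 - h + 6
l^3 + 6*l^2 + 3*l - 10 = (l - 1)*(l + 2)*(l + 5)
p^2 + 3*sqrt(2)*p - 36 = (p - 3*sqrt(2))*(p + 6*sqrt(2))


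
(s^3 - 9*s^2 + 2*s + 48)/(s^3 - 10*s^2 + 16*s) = (s^2 - s - 6)/(s*(s - 2))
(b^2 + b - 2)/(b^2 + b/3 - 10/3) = 3*(b - 1)/(3*b - 5)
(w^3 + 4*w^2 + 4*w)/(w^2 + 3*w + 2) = w*(w + 2)/(w + 1)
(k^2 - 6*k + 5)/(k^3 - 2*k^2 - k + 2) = (k - 5)/(k^2 - k - 2)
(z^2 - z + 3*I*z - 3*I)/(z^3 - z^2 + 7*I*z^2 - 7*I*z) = (z + 3*I)/(z*(z + 7*I))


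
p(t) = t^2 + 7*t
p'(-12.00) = -17.00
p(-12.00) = 60.00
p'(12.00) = 31.00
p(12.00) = 228.00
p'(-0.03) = 6.94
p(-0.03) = -0.21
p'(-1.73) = 3.54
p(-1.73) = -9.12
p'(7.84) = 22.68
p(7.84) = 116.35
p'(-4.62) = -2.24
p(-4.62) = -11.00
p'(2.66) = 12.32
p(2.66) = 25.70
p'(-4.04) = -1.08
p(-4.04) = -11.96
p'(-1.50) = 4.00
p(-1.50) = -8.25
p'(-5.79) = -4.58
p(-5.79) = -7.01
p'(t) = 2*t + 7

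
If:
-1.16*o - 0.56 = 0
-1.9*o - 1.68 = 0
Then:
No Solution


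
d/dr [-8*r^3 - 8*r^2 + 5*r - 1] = -24*r^2 - 16*r + 5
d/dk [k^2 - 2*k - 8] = 2*k - 2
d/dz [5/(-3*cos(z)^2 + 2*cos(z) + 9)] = 10*(1 - 3*cos(z))*sin(z)/(-3*cos(z)^2 + 2*cos(z) + 9)^2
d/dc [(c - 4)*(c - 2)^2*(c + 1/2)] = 4*c^3 - 45*c^2/2 + 32*c - 6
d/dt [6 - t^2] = -2*t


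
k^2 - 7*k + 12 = (k - 4)*(k - 3)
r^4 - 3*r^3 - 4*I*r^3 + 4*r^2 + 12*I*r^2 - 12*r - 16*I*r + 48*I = (r - 3)*(r - 4*I)*(r - 2*I)*(r + 2*I)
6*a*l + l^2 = l*(6*a + l)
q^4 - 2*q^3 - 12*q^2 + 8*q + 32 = (q - 4)*(q - 2)*(q + 2)^2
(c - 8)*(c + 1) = c^2 - 7*c - 8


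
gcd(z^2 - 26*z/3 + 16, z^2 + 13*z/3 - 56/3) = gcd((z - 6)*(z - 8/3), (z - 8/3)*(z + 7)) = z - 8/3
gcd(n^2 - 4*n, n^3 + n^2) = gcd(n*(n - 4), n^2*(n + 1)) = n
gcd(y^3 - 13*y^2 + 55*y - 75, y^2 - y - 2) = 1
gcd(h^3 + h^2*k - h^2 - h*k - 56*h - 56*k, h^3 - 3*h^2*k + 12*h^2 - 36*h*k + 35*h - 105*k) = h + 7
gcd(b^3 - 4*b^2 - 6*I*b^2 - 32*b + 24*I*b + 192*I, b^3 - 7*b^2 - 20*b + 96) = b^2 - 4*b - 32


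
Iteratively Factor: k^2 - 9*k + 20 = (k - 5)*(k - 4)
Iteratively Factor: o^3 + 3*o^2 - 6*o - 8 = (o - 2)*(o^2 + 5*o + 4) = (o - 2)*(o + 1)*(o + 4)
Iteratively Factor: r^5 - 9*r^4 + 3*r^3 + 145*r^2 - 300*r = (r - 5)*(r^4 - 4*r^3 - 17*r^2 + 60*r) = (r - 5)^2*(r^3 + r^2 - 12*r) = (r - 5)^2*(r - 3)*(r^2 + 4*r) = r*(r - 5)^2*(r - 3)*(r + 4)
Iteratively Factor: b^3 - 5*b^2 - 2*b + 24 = (b + 2)*(b^2 - 7*b + 12) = (b - 3)*(b + 2)*(b - 4)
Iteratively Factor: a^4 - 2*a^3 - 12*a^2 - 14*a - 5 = (a + 1)*(a^3 - 3*a^2 - 9*a - 5) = (a + 1)^2*(a^2 - 4*a - 5) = (a - 5)*(a + 1)^2*(a + 1)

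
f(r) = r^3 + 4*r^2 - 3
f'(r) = 3*r^2 + 8*r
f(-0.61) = -1.74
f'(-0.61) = -3.76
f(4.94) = 215.17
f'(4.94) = 112.73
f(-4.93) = -25.60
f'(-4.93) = 33.47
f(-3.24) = 4.98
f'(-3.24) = 5.57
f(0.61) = -1.28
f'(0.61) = 6.00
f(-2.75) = 6.45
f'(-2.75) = 0.69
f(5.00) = 222.00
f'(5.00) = 115.00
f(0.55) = -1.62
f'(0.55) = 5.31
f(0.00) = -3.00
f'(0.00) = 0.00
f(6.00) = 357.00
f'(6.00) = 156.00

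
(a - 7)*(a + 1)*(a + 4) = a^3 - 2*a^2 - 31*a - 28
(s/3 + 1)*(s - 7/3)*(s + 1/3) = s^3/3 + s^2/3 - 61*s/27 - 7/9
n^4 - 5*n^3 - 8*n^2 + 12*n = n*(n - 6)*(n - 1)*(n + 2)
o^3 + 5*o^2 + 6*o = o*(o + 2)*(o + 3)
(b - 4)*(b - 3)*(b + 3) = b^3 - 4*b^2 - 9*b + 36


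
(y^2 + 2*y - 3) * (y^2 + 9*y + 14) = y^4 + 11*y^3 + 29*y^2 + y - 42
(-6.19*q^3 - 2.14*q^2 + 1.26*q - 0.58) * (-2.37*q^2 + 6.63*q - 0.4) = 14.6703*q^5 - 35.9679*q^4 - 14.6984*q^3 + 10.5844*q^2 - 4.3494*q + 0.232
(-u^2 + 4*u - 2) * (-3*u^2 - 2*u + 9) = 3*u^4 - 10*u^3 - 11*u^2 + 40*u - 18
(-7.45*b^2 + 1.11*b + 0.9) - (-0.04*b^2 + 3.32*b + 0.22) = -7.41*b^2 - 2.21*b + 0.68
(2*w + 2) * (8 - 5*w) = -10*w^2 + 6*w + 16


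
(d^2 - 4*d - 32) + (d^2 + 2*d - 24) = 2*d^2 - 2*d - 56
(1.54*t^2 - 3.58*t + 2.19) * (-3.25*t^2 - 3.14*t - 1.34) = -5.005*t^4 + 6.7994*t^3 + 2.0601*t^2 - 2.0794*t - 2.9346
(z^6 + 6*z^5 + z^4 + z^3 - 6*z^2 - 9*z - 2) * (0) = 0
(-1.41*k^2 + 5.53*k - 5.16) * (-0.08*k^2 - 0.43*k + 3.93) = 0.1128*k^4 + 0.1639*k^3 - 7.5064*k^2 + 23.9517*k - 20.2788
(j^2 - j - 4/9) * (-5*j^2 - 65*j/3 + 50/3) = -5*j^4 - 50*j^3/3 + 365*j^2/9 - 190*j/27 - 200/27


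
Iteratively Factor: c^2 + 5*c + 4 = (c + 1)*(c + 4)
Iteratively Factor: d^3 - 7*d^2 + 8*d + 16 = (d - 4)*(d^2 - 3*d - 4) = (d - 4)*(d + 1)*(d - 4)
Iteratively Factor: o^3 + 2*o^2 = (o)*(o^2 + 2*o) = o^2*(o + 2)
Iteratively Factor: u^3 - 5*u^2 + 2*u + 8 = (u + 1)*(u^2 - 6*u + 8) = (u - 2)*(u + 1)*(u - 4)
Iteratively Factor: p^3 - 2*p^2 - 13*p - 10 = (p + 2)*(p^2 - 4*p - 5) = (p - 5)*(p + 2)*(p + 1)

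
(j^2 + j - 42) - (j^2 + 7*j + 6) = -6*j - 48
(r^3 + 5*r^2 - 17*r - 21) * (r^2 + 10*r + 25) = r^5 + 15*r^4 + 58*r^3 - 66*r^2 - 635*r - 525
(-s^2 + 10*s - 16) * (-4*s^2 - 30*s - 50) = 4*s^4 - 10*s^3 - 186*s^2 - 20*s + 800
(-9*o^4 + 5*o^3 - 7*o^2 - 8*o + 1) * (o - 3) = -9*o^5 + 32*o^4 - 22*o^3 + 13*o^2 + 25*o - 3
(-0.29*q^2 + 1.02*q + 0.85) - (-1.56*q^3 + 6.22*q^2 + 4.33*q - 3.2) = 1.56*q^3 - 6.51*q^2 - 3.31*q + 4.05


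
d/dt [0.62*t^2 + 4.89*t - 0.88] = 1.24*t + 4.89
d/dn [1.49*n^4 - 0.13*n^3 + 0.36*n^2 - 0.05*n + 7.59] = 5.96*n^3 - 0.39*n^2 + 0.72*n - 0.05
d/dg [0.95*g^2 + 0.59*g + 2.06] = 1.9*g + 0.59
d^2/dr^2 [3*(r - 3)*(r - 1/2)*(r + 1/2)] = 18*r - 18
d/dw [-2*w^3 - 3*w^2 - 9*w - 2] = -6*w^2 - 6*w - 9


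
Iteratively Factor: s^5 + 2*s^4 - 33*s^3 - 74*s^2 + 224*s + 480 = (s + 4)*(s^4 - 2*s^3 - 25*s^2 + 26*s + 120) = (s + 4)^2*(s^3 - 6*s^2 - s + 30) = (s + 2)*(s + 4)^2*(s^2 - 8*s + 15) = (s - 3)*(s + 2)*(s + 4)^2*(s - 5)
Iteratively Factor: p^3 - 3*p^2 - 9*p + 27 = (p - 3)*(p^2 - 9) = (p - 3)*(p + 3)*(p - 3)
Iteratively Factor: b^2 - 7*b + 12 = (b - 4)*(b - 3)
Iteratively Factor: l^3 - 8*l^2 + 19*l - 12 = (l - 1)*(l^2 - 7*l + 12) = (l - 3)*(l - 1)*(l - 4)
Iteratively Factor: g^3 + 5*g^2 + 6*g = (g + 2)*(g^2 + 3*g) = g*(g + 2)*(g + 3)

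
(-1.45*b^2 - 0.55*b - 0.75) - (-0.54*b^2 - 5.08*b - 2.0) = -0.91*b^2 + 4.53*b + 1.25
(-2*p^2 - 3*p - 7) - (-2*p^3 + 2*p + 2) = 2*p^3 - 2*p^2 - 5*p - 9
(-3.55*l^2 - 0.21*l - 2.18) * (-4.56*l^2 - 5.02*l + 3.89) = 16.188*l^4 + 18.7786*l^3 - 2.8145*l^2 + 10.1267*l - 8.4802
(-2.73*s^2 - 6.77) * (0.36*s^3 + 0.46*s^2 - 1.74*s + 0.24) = -0.9828*s^5 - 1.2558*s^4 + 2.313*s^3 - 3.7694*s^2 + 11.7798*s - 1.6248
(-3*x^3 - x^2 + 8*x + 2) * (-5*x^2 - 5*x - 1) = 15*x^5 + 20*x^4 - 32*x^3 - 49*x^2 - 18*x - 2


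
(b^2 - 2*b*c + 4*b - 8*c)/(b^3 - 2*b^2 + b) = (b^2 - 2*b*c + 4*b - 8*c)/(b*(b^2 - 2*b + 1))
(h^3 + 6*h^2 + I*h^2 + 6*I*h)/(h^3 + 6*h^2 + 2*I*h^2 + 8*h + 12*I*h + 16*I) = h*(h^2 + h*(6 + I) + 6*I)/(h^3 + 2*h^2*(3 + I) + 4*h*(2 + 3*I) + 16*I)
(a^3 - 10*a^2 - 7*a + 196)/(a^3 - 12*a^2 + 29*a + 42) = (a^2 - 3*a - 28)/(a^2 - 5*a - 6)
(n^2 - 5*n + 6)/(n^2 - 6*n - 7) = (-n^2 + 5*n - 6)/(-n^2 + 6*n + 7)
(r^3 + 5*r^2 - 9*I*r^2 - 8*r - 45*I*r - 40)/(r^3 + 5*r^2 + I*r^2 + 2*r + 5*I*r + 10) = (r - 8*I)/(r + 2*I)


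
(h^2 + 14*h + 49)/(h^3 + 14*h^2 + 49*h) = 1/h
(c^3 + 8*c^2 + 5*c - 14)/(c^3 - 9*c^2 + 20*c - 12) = (c^2 + 9*c + 14)/(c^2 - 8*c + 12)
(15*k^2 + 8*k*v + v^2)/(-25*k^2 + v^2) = (3*k + v)/(-5*k + v)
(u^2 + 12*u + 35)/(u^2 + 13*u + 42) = (u + 5)/(u + 6)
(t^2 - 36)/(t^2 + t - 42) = (t + 6)/(t + 7)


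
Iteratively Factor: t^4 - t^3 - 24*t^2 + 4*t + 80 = (t - 2)*(t^3 + t^2 - 22*t - 40) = (t - 5)*(t - 2)*(t^2 + 6*t + 8) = (t - 5)*(t - 2)*(t + 2)*(t + 4)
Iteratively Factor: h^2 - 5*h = (h)*(h - 5)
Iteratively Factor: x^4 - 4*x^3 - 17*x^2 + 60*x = (x + 4)*(x^3 - 8*x^2 + 15*x) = x*(x + 4)*(x^2 - 8*x + 15) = x*(x - 5)*(x + 4)*(x - 3)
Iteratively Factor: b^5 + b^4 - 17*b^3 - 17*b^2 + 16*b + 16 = (b + 1)*(b^4 - 17*b^2 + 16) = (b - 4)*(b + 1)*(b^3 + 4*b^2 - b - 4) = (b - 4)*(b + 1)^2*(b^2 + 3*b - 4) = (b - 4)*(b - 1)*(b + 1)^2*(b + 4)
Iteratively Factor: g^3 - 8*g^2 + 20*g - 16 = (g - 4)*(g^2 - 4*g + 4) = (g - 4)*(g - 2)*(g - 2)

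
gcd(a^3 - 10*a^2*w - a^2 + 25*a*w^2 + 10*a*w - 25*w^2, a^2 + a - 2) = a - 1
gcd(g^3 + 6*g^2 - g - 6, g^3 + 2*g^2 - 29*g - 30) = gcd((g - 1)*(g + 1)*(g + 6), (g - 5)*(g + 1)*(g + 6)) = g^2 + 7*g + 6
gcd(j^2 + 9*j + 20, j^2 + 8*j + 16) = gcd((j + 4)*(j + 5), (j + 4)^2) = j + 4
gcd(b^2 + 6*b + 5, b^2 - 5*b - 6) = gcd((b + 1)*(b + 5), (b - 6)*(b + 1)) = b + 1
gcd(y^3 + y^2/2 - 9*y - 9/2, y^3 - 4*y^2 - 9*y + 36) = y^2 - 9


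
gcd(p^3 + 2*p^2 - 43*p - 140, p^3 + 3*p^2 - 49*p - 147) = p - 7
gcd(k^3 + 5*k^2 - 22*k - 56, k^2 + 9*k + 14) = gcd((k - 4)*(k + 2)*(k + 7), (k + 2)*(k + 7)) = k^2 + 9*k + 14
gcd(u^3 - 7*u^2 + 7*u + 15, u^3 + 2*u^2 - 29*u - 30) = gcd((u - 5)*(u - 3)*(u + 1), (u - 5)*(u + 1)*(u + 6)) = u^2 - 4*u - 5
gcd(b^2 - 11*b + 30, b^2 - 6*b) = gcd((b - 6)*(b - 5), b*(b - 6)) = b - 6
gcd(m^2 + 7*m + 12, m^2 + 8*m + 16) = m + 4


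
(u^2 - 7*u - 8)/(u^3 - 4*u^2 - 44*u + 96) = (u + 1)/(u^2 + 4*u - 12)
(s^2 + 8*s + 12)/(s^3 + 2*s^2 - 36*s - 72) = 1/(s - 6)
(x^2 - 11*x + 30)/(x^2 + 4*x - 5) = (x^2 - 11*x + 30)/(x^2 + 4*x - 5)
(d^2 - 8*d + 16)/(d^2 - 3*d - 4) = (d - 4)/(d + 1)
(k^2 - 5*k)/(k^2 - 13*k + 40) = k/(k - 8)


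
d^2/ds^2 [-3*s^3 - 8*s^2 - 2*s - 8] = -18*s - 16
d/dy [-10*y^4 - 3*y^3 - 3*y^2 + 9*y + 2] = -40*y^3 - 9*y^2 - 6*y + 9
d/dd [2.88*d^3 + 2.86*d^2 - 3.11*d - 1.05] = 8.64*d^2 + 5.72*d - 3.11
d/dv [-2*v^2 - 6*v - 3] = -4*v - 6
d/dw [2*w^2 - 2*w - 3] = 4*w - 2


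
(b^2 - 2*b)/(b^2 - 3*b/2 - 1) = 2*b/(2*b + 1)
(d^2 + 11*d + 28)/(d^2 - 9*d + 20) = (d^2 + 11*d + 28)/(d^2 - 9*d + 20)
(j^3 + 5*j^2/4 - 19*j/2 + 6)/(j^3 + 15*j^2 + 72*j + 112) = (4*j^2 - 11*j + 6)/(4*(j^2 + 11*j + 28))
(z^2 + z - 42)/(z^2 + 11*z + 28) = (z - 6)/(z + 4)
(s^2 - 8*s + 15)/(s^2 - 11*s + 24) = (s - 5)/(s - 8)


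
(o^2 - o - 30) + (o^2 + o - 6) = 2*o^2 - 36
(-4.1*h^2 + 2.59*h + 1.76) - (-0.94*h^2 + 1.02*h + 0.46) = -3.16*h^2 + 1.57*h + 1.3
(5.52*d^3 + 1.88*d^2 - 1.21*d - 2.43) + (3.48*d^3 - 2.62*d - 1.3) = 9.0*d^3 + 1.88*d^2 - 3.83*d - 3.73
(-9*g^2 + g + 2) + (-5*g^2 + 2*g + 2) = -14*g^2 + 3*g + 4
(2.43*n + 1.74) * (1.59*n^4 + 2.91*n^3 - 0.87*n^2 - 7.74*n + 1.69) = 3.8637*n^5 + 9.8379*n^4 + 2.9493*n^3 - 20.322*n^2 - 9.3609*n + 2.9406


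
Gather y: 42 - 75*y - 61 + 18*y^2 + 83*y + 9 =18*y^2 + 8*y - 10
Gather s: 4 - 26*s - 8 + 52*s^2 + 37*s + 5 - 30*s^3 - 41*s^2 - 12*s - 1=-30*s^3 + 11*s^2 - s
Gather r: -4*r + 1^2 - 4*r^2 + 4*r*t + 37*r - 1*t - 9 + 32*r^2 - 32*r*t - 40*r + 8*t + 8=28*r^2 + r*(-28*t - 7) + 7*t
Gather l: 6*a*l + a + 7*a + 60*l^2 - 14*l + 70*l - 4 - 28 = 8*a + 60*l^2 + l*(6*a + 56) - 32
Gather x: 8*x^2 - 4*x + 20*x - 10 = 8*x^2 + 16*x - 10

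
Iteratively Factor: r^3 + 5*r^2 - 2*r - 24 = (r + 3)*(r^2 + 2*r - 8) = (r - 2)*(r + 3)*(r + 4)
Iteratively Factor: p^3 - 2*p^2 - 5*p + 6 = (p + 2)*(p^2 - 4*p + 3) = (p - 1)*(p + 2)*(p - 3)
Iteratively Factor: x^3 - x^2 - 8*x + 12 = (x - 2)*(x^2 + x - 6) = (x - 2)*(x + 3)*(x - 2)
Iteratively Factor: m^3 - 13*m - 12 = (m + 1)*(m^2 - m - 12) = (m - 4)*(m + 1)*(m + 3)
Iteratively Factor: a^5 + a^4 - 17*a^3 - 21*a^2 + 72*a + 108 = (a + 2)*(a^4 - a^3 - 15*a^2 + 9*a + 54) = (a + 2)^2*(a^3 - 3*a^2 - 9*a + 27) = (a - 3)*(a + 2)^2*(a^2 - 9) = (a - 3)^2*(a + 2)^2*(a + 3)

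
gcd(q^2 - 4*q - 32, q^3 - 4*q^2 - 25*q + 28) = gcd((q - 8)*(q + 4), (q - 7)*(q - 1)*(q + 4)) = q + 4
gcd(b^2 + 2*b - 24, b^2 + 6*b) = b + 6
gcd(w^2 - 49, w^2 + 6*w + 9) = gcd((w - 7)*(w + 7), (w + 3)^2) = 1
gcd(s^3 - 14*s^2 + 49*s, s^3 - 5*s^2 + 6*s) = s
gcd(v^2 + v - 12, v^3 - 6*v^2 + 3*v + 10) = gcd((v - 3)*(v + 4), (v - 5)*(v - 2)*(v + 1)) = 1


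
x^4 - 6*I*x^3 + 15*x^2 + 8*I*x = x*(x - 8*I)*(x + I)^2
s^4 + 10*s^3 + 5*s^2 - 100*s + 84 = (s - 2)*(s - 1)*(s + 6)*(s + 7)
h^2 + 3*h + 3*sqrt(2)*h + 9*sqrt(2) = (h + 3)*(h + 3*sqrt(2))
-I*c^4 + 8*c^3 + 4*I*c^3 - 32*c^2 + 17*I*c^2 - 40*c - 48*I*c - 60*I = (c - 5)*(c + 2*I)*(c + 6*I)*(-I*c - I)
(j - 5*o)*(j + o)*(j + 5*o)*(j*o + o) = j^4*o + j^3*o^2 + j^3*o - 25*j^2*o^3 + j^2*o^2 - 25*j*o^4 - 25*j*o^3 - 25*o^4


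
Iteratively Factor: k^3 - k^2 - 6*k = (k + 2)*(k^2 - 3*k) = (k - 3)*(k + 2)*(k)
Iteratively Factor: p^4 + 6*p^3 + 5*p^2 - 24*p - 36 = (p + 3)*(p^3 + 3*p^2 - 4*p - 12) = (p - 2)*(p + 3)*(p^2 + 5*p + 6) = (p - 2)*(p + 2)*(p + 3)*(p + 3)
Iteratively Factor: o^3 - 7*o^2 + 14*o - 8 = (o - 1)*(o^2 - 6*o + 8) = (o - 2)*(o - 1)*(o - 4)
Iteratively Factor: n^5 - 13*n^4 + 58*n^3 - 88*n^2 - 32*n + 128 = (n - 2)*(n^4 - 11*n^3 + 36*n^2 - 16*n - 64) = (n - 4)*(n - 2)*(n^3 - 7*n^2 + 8*n + 16) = (n - 4)*(n - 2)*(n + 1)*(n^2 - 8*n + 16) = (n - 4)^2*(n - 2)*(n + 1)*(n - 4)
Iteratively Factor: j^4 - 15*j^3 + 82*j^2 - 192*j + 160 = (j - 4)*(j^3 - 11*j^2 + 38*j - 40) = (j - 4)^2*(j^2 - 7*j + 10) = (j - 5)*(j - 4)^2*(j - 2)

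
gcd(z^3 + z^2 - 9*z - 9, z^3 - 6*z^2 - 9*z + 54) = z^2 - 9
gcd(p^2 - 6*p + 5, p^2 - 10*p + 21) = 1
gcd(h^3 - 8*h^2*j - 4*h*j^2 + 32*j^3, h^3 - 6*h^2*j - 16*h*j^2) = h^2 - 6*h*j - 16*j^2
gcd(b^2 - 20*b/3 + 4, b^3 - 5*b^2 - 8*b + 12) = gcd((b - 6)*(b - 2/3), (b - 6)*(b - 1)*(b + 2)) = b - 6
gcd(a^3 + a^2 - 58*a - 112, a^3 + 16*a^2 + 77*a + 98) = a^2 + 9*a + 14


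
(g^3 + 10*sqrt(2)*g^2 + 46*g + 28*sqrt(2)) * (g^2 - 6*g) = g^5 - 6*g^4 + 10*sqrt(2)*g^4 - 60*sqrt(2)*g^3 + 46*g^3 - 276*g^2 + 28*sqrt(2)*g^2 - 168*sqrt(2)*g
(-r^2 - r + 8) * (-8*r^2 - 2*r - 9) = 8*r^4 + 10*r^3 - 53*r^2 - 7*r - 72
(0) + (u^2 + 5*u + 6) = u^2 + 5*u + 6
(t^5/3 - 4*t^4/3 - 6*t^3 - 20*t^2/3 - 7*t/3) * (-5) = -5*t^5/3 + 20*t^4/3 + 30*t^3 + 100*t^2/3 + 35*t/3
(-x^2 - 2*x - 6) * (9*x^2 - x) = -9*x^4 - 17*x^3 - 52*x^2 + 6*x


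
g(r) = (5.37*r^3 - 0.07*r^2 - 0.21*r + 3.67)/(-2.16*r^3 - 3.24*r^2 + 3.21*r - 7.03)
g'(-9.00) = -0.09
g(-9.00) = -3.07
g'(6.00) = -0.06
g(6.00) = -2.03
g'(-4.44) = -1.08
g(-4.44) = -4.49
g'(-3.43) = -5.14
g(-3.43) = -6.87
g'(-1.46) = -2.99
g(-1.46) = 1.08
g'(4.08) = -0.11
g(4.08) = -1.88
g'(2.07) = -0.33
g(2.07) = -1.51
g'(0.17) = -0.20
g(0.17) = -0.56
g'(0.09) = -0.19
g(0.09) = -0.54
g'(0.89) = -0.69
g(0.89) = -0.87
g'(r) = (6.48*r^2 + 6.48*r - 3.21)*(5.37*r^3 - 0.07*r^2 - 0.21*r + 3.67)/(-2.16*r^3 - 3.24*r^2 + 3.21*r - 7.03)^2 + (16.11*r^2 - 0.14*r - 0.21)/(-2.16*r^3 - 3.24*r^2 + 3.21*r - 7.03)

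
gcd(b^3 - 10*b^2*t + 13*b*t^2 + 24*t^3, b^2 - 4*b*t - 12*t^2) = 1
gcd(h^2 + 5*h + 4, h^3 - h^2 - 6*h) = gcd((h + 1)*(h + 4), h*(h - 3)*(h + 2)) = 1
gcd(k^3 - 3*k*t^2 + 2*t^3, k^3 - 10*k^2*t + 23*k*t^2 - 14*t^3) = -k + t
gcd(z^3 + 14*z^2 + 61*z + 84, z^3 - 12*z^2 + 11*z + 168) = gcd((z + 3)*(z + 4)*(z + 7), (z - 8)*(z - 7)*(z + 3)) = z + 3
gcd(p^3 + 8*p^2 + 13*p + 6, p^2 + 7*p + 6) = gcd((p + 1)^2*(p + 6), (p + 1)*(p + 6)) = p^2 + 7*p + 6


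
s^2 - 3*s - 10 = (s - 5)*(s + 2)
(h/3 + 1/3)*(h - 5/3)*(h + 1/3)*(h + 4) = h^4/3 + 11*h^3/9 - 29*h^2/27 - 73*h/27 - 20/27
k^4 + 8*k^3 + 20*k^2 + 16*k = k*(k + 2)^2*(k + 4)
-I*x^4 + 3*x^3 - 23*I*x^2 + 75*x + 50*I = (x - 5*I)*(x + 2*I)*(x + 5*I)*(-I*x + 1)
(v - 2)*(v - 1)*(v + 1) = v^3 - 2*v^2 - v + 2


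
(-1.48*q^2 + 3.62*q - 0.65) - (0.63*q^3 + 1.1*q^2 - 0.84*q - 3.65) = -0.63*q^3 - 2.58*q^2 + 4.46*q + 3.0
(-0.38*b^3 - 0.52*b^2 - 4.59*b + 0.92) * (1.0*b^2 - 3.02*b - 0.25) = -0.38*b^5 + 0.6276*b^4 - 2.9246*b^3 + 14.9118*b^2 - 1.6309*b - 0.23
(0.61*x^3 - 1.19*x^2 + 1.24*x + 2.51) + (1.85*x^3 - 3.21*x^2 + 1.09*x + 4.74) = 2.46*x^3 - 4.4*x^2 + 2.33*x + 7.25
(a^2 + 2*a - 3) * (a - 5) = a^3 - 3*a^2 - 13*a + 15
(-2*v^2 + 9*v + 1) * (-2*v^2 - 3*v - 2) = 4*v^4 - 12*v^3 - 25*v^2 - 21*v - 2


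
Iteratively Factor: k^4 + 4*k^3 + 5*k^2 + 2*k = (k + 2)*(k^3 + 2*k^2 + k) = (k + 1)*(k + 2)*(k^2 + k) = k*(k + 1)*(k + 2)*(k + 1)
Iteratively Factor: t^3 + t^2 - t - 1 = (t + 1)*(t^2 - 1) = (t - 1)*(t + 1)*(t + 1)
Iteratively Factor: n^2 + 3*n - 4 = (n - 1)*(n + 4)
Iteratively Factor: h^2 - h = (h)*(h - 1)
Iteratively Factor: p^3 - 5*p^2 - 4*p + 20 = (p - 2)*(p^2 - 3*p - 10) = (p - 2)*(p + 2)*(p - 5)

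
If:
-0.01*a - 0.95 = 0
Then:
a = -95.00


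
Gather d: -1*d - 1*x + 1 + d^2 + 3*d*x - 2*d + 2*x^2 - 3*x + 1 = d^2 + d*(3*x - 3) + 2*x^2 - 4*x + 2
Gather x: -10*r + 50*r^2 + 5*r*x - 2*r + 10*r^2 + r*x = 60*r^2 + 6*r*x - 12*r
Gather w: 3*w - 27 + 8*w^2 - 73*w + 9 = 8*w^2 - 70*w - 18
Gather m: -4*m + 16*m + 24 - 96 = 12*m - 72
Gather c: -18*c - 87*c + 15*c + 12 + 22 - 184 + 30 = -90*c - 120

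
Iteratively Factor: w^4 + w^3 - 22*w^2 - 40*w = (w - 5)*(w^3 + 6*w^2 + 8*w) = (w - 5)*(w + 4)*(w^2 + 2*w) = (w - 5)*(w + 2)*(w + 4)*(w)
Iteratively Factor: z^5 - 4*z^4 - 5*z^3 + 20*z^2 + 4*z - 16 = (z - 4)*(z^4 - 5*z^2 + 4) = (z - 4)*(z + 2)*(z^3 - 2*z^2 - z + 2) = (z - 4)*(z + 1)*(z + 2)*(z^2 - 3*z + 2) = (z - 4)*(z - 1)*(z + 1)*(z + 2)*(z - 2)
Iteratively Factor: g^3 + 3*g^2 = (g + 3)*(g^2) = g*(g + 3)*(g)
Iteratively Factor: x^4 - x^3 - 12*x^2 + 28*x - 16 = (x - 2)*(x^3 + x^2 - 10*x + 8) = (x - 2)*(x - 1)*(x^2 + 2*x - 8) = (x - 2)^2*(x - 1)*(x + 4)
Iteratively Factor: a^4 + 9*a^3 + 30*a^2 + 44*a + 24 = (a + 2)*(a^3 + 7*a^2 + 16*a + 12) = (a + 2)^2*(a^2 + 5*a + 6) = (a + 2)^3*(a + 3)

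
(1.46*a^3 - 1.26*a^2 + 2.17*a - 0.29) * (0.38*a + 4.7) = 0.5548*a^4 + 6.3832*a^3 - 5.0974*a^2 + 10.0888*a - 1.363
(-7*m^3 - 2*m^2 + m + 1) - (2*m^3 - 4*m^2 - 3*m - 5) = -9*m^3 + 2*m^2 + 4*m + 6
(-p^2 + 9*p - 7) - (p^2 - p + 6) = -2*p^2 + 10*p - 13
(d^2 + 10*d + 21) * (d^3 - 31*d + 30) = d^5 + 10*d^4 - 10*d^3 - 280*d^2 - 351*d + 630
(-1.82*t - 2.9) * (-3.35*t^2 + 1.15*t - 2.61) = 6.097*t^3 + 7.622*t^2 + 1.4152*t + 7.569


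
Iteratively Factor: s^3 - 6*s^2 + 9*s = (s - 3)*(s^2 - 3*s) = s*(s - 3)*(s - 3)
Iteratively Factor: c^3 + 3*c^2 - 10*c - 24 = (c - 3)*(c^2 + 6*c + 8) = (c - 3)*(c + 4)*(c + 2)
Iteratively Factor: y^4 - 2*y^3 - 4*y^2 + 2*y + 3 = (y + 1)*(y^3 - 3*y^2 - y + 3) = (y + 1)^2*(y^2 - 4*y + 3) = (y - 3)*(y + 1)^2*(y - 1)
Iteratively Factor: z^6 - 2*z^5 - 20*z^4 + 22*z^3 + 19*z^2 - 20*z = (z - 1)*(z^5 - z^4 - 21*z^3 + z^2 + 20*z) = (z - 1)*(z + 1)*(z^4 - 2*z^3 - 19*z^2 + 20*z) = z*(z - 1)*(z + 1)*(z^3 - 2*z^2 - 19*z + 20) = z*(z - 1)^2*(z + 1)*(z^2 - z - 20) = z*(z - 1)^2*(z + 1)*(z + 4)*(z - 5)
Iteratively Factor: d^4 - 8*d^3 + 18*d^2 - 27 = (d + 1)*(d^3 - 9*d^2 + 27*d - 27) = (d - 3)*(d + 1)*(d^2 - 6*d + 9) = (d - 3)^2*(d + 1)*(d - 3)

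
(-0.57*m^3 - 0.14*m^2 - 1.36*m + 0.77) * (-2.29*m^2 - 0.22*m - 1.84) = 1.3053*m^5 + 0.446*m^4 + 4.194*m^3 - 1.2065*m^2 + 2.333*m - 1.4168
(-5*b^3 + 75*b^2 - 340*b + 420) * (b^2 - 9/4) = -5*b^5 + 75*b^4 - 1315*b^3/4 + 1005*b^2/4 + 765*b - 945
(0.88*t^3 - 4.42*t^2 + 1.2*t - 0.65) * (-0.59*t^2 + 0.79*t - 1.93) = -0.5192*t^5 + 3.303*t^4 - 5.8982*t^3 + 9.8621*t^2 - 2.8295*t + 1.2545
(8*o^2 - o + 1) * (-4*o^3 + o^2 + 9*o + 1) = -32*o^5 + 12*o^4 + 67*o^3 + 8*o + 1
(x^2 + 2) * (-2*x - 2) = -2*x^3 - 2*x^2 - 4*x - 4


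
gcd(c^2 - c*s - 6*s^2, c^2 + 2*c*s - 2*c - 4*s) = c + 2*s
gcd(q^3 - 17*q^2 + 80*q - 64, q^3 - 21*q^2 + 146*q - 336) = q - 8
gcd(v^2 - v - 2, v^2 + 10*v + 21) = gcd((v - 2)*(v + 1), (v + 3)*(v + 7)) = 1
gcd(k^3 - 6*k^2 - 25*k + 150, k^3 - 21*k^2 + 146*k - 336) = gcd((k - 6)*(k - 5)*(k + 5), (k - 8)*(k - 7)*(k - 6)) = k - 6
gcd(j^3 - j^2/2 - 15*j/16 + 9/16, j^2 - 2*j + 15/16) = j - 3/4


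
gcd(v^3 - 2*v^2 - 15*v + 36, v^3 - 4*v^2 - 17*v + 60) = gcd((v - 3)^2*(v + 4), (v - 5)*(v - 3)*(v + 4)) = v^2 + v - 12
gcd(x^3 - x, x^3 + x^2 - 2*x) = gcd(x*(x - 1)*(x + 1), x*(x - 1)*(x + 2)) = x^2 - x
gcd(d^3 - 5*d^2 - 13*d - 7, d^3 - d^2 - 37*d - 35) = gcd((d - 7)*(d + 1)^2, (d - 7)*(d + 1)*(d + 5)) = d^2 - 6*d - 7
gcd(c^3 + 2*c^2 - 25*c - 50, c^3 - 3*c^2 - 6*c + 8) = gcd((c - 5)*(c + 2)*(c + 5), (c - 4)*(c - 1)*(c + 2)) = c + 2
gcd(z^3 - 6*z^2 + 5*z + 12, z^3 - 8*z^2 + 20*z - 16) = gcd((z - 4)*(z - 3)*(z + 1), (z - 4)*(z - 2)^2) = z - 4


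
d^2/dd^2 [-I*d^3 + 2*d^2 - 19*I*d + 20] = -6*I*d + 4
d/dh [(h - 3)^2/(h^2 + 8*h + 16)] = 14*(h - 3)/(h^3 + 12*h^2 + 48*h + 64)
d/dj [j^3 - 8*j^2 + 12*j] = 3*j^2 - 16*j + 12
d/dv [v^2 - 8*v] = 2*v - 8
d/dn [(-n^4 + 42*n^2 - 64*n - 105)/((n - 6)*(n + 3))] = (-2*n^5 + 9*n^4 + 72*n^3 - 62*n^2 - 1302*n + 837)/(n^4 - 6*n^3 - 27*n^2 + 108*n + 324)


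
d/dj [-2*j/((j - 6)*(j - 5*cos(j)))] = 2*(5*j^2*sin(j) + j^2 - 30*j*sin(j) - 30*cos(j))/((j - 6)^2*(j - 5*cos(j))^2)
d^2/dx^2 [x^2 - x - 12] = 2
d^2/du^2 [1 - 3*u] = 0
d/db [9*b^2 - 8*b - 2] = 18*b - 8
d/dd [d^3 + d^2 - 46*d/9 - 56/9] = 3*d^2 + 2*d - 46/9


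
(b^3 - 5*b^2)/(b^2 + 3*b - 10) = b^2*(b - 5)/(b^2 + 3*b - 10)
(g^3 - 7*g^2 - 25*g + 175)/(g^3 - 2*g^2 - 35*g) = (g - 5)/g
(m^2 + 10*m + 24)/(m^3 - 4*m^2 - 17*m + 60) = (m + 6)/(m^2 - 8*m + 15)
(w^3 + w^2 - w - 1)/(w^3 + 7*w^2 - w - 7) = (w + 1)/(w + 7)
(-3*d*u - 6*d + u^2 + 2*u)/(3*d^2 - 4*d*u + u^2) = (u + 2)/(-d + u)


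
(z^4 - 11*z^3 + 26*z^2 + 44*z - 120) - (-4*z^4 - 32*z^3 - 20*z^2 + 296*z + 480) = 5*z^4 + 21*z^3 + 46*z^2 - 252*z - 600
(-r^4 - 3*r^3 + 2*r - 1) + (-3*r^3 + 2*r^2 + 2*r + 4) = -r^4 - 6*r^3 + 2*r^2 + 4*r + 3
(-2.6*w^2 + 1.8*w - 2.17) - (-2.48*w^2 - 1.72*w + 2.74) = -0.12*w^2 + 3.52*w - 4.91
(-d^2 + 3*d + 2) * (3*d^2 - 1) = -3*d^4 + 9*d^3 + 7*d^2 - 3*d - 2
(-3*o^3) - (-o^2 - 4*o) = -3*o^3 + o^2 + 4*o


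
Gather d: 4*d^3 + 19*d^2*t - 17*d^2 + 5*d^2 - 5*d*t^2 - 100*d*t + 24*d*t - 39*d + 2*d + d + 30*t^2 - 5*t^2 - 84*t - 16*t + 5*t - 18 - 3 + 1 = 4*d^3 + d^2*(19*t - 12) + d*(-5*t^2 - 76*t - 36) + 25*t^2 - 95*t - 20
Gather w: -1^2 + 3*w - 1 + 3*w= 6*w - 2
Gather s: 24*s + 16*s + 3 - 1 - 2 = 40*s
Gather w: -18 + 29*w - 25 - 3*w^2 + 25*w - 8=-3*w^2 + 54*w - 51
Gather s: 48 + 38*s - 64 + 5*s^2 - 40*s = 5*s^2 - 2*s - 16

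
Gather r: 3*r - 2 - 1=3*r - 3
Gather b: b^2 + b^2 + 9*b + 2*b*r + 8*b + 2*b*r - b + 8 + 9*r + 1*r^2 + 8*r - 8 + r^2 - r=2*b^2 + b*(4*r + 16) + 2*r^2 + 16*r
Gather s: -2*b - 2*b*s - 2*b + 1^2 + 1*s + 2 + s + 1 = -4*b + s*(2 - 2*b) + 4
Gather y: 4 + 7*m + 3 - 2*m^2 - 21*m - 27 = -2*m^2 - 14*m - 20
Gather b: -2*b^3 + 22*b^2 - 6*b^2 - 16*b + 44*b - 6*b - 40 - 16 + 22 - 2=-2*b^3 + 16*b^2 + 22*b - 36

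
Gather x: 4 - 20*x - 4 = -20*x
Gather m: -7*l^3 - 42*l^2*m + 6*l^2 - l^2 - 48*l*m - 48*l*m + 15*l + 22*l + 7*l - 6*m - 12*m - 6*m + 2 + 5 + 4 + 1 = -7*l^3 + 5*l^2 + 44*l + m*(-42*l^2 - 96*l - 24) + 12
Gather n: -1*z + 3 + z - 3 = 0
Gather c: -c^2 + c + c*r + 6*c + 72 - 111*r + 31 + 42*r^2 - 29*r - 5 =-c^2 + c*(r + 7) + 42*r^2 - 140*r + 98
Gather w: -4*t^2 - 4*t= -4*t^2 - 4*t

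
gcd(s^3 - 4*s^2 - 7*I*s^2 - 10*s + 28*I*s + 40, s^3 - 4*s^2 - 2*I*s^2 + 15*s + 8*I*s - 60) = s^2 + s*(-4 - 5*I) + 20*I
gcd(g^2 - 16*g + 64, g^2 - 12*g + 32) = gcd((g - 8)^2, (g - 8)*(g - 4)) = g - 8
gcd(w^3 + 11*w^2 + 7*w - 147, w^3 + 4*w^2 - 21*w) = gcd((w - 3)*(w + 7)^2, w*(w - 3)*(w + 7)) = w^2 + 4*w - 21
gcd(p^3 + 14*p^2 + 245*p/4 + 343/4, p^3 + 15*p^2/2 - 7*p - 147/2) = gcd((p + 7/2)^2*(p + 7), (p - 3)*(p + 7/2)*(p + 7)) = p^2 + 21*p/2 + 49/2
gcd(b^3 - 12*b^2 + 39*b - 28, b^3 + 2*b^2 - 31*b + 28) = b^2 - 5*b + 4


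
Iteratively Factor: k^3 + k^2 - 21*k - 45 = (k - 5)*(k^2 + 6*k + 9) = (k - 5)*(k + 3)*(k + 3)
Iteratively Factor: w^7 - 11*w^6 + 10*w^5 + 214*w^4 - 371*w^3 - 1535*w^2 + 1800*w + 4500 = (w + 3)*(w^6 - 14*w^5 + 52*w^4 + 58*w^3 - 545*w^2 + 100*w + 1500) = (w - 3)*(w + 3)*(w^5 - 11*w^4 + 19*w^3 + 115*w^2 - 200*w - 500) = (w - 3)*(w + 2)*(w + 3)*(w^4 - 13*w^3 + 45*w^2 + 25*w - 250) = (w - 5)*(w - 3)*(w + 2)*(w + 3)*(w^3 - 8*w^2 + 5*w + 50) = (w - 5)^2*(w - 3)*(w + 2)*(w + 3)*(w^2 - 3*w - 10) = (w - 5)^3*(w - 3)*(w + 2)*(w + 3)*(w + 2)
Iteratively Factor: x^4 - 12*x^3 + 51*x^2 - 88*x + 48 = (x - 4)*(x^3 - 8*x^2 + 19*x - 12) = (x - 4)*(x - 1)*(x^2 - 7*x + 12) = (x - 4)*(x - 3)*(x - 1)*(x - 4)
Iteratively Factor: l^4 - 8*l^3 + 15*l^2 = (l - 3)*(l^3 - 5*l^2) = l*(l - 3)*(l^2 - 5*l) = l*(l - 5)*(l - 3)*(l)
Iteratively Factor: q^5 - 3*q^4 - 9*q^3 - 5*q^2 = (q + 1)*(q^4 - 4*q^3 - 5*q^2) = q*(q + 1)*(q^3 - 4*q^2 - 5*q) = q*(q + 1)^2*(q^2 - 5*q) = q^2*(q + 1)^2*(q - 5)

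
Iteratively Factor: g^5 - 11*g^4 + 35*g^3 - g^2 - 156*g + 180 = (g + 2)*(g^4 - 13*g^3 + 61*g^2 - 123*g + 90) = (g - 5)*(g + 2)*(g^3 - 8*g^2 + 21*g - 18) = (g - 5)*(g - 3)*(g + 2)*(g^2 - 5*g + 6) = (g - 5)*(g - 3)*(g - 2)*(g + 2)*(g - 3)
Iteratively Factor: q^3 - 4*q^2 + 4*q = (q - 2)*(q^2 - 2*q) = (q - 2)^2*(q)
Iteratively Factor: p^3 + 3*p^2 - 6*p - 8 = (p + 4)*(p^2 - p - 2) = (p + 1)*(p + 4)*(p - 2)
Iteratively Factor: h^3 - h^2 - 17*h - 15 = (h - 5)*(h^2 + 4*h + 3) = (h - 5)*(h + 3)*(h + 1)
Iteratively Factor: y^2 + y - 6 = (y - 2)*(y + 3)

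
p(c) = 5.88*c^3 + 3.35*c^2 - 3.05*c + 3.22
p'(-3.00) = 135.61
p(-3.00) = -116.24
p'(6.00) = 672.19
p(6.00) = 1375.60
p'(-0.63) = -0.27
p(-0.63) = 5.00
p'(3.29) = 209.93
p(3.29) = 238.84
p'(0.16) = -1.53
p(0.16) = 2.84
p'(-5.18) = 435.57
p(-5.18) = -708.36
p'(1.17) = 28.94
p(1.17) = 13.65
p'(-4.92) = 390.99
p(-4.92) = -600.96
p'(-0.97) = 7.05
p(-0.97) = 3.96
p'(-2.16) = 64.78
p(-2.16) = -33.82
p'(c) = 17.64*c^2 + 6.7*c - 3.05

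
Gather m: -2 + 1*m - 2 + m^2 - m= m^2 - 4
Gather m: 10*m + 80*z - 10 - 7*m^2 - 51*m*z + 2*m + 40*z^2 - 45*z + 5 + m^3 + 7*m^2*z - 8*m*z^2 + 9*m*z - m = m^3 + m^2*(7*z - 7) + m*(-8*z^2 - 42*z + 11) + 40*z^2 + 35*z - 5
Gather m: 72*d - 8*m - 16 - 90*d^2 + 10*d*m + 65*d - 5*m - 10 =-90*d^2 + 137*d + m*(10*d - 13) - 26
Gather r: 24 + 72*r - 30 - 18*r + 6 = 54*r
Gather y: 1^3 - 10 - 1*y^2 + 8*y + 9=-y^2 + 8*y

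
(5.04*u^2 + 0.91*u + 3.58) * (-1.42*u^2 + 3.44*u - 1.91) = -7.1568*u^4 + 16.0454*u^3 - 11.5796*u^2 + 10.5771*u - 6.8378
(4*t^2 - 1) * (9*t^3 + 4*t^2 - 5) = 36*t^5 + 16*t^4 - 9*t^3 - 24*t^2 + 5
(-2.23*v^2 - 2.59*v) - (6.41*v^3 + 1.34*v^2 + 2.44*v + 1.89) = -6.41*v^3 - 3.57*v^2 - 5.03*v - 1.89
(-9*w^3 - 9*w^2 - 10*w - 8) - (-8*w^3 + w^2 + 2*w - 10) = -w^3 - 10*w^2 - 12*w + 2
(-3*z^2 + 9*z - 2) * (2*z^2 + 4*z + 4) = -6*z^4 + 6*z^3 + 20*z^2 + 28*z - 8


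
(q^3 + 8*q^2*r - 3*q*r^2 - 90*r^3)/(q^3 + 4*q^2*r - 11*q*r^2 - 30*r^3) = (q + 6*r)/(q + 2*r)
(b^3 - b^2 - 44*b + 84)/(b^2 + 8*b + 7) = (b^2 - 8*b + 12)/(b + 1)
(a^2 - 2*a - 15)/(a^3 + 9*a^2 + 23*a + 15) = (a - 5)/(a^2 + 6*a + 5)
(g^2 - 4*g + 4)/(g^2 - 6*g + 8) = (g - 2)/(g - 4)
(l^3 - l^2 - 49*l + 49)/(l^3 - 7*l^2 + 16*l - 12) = (l^3 - l^2 - 49*l + 49)/(l^3 - 7*l^2 + 16*l - 12)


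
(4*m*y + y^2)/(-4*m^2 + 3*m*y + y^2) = y/(-m + y)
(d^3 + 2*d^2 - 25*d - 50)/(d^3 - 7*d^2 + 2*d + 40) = (d + 5)/(d - 4)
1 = 1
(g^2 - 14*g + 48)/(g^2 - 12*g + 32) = (g - 6)/(g - 4)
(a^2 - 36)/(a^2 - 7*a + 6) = (a + 6)/(a - 1)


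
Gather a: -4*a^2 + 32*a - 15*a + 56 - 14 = -4*a^2 + 17*a + 42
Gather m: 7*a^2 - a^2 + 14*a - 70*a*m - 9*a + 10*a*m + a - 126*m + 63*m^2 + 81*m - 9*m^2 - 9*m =6*a^2 + 6*a + 54*m^2 + m*(-60*a - 54)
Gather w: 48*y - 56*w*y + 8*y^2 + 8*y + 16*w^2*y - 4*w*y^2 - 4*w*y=16*w^2*y + w*(-4*y^2 - 60*y) + 8*y^2 + 56*y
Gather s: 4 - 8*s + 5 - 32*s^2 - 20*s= -32*s^2 - 28*s + 9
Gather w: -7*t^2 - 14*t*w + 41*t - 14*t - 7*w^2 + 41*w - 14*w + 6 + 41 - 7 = -7*t^2 + 27*t - 7*w^2 + w*(27 - 14*t) + 40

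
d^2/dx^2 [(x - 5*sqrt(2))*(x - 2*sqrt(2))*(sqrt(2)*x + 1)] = 6*sqrt(2)*x - 26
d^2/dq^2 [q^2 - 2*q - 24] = 2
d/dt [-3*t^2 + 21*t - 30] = 21 - 6*t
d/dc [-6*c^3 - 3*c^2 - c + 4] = -18*c^2 - 6*c - 1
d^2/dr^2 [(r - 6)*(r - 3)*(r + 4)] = 6*r - 10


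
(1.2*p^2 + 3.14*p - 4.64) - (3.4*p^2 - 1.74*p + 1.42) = -2.2*p^2 + 4.88*p - 6.06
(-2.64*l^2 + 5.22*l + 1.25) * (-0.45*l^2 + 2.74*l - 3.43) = 1.188*l^4 - 9.5826*l^3 + 22.7955*l^2 - 14.4796*l - 4.2875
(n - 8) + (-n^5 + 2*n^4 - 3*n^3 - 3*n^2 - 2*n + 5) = -n^5 + 2*n^4 - 3*n^3 - 3*n^2 - n - 3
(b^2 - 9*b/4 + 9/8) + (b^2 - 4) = 2*b^2 - 9*b/4 - 23/8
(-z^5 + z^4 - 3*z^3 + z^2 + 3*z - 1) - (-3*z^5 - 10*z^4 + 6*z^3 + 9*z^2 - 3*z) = 2*z^5 + 11*z^4 - 9*z^3 - 8*z^2 + 6*z - 1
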